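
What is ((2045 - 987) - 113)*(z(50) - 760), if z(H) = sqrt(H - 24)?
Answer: -718200 + 945*sqrt(26) ≈ -7.1338e+5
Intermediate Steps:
z(H) = sqrt(-24 + H)
((2045 - 987) - 113)*(z(50) - 760) = ((2045 - 987) - 113)*(sqrt(-24 + 50) - 760) = (1058 - 113)*(sqrt(26) - 760) = 945*(-760 + sqrt(26)) = -718200 + 945*sqrt(26)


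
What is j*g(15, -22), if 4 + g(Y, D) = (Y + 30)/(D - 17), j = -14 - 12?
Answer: 134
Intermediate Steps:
j = -26
g(Y, D) = -4 + (30 + Y)/(-17 + D) (g(Y, D) = -4 + (Y + 30)/(D - 17) = -4 + (30 + Y)/(-17 + D))
j*g(15, -22) = -26*(98 + 15 - 4*(-22))/(-17 - 22) = -26*(98 + 15 + 88)/(-39) = -(-2)*201/3 = -26*(-67/13) = 134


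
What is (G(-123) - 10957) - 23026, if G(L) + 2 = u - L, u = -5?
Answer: -33867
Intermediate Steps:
G(L) = -7 - L (G(L) = -2 + (-5 - L) = -7 - L)
(G(-123) - 10957) - 23026 = ((-7 - 1*(-123)) - 10957) - 23026 = ((-7 + 123) - 10957) - 23026 = (116 - 10957) - 23026 = -10841 - 23026 = -33867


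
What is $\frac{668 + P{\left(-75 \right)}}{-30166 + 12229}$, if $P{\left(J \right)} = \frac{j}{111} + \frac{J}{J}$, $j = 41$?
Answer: $- \frac{74300}{1991007} \approx -0.037318$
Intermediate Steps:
$P{\left(J \right)} = \frac{152}{111}$ ($P{\left(J \right)} = \frac{41}{111} + \frac{J}{J} = 41 \cdot \frac{1}{111} + 1 = \frac{41}{111} + 1 = \frac{152}{111}$)
$\frac{668 + P{\left(-75 \right)}}{-30166 + 12229} = \frac{668 + \frac{152}{111}}{-30166 + 12229} = \frac{74300}{111 \left(-17937\right)} = \frac{74300}{111} \left(- \frac{1}{17937}\right) = - \frac{74300}{1991007}$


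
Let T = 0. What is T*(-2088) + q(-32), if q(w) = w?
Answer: -32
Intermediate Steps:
T*(-2088) + q(-32) = 0*(-2088) - 32 = 0 - 32 = -32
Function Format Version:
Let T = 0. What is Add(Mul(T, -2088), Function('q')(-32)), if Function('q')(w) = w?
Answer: -32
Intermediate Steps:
Add(Mul(T, -2088), Function('q')(-32)) = Add(Mul(0, -2088), -32) = Add(0, -32) = -32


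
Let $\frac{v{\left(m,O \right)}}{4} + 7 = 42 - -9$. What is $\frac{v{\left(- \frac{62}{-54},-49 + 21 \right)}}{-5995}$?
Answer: $- \frac{16}{545} \approx -0.029358$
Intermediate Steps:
$v{\left(m,O \right)} = 176$ ($v{\left(m,O \right)} = -28 + 4 \left(42 - -9\right) = -28 + 4 \left(42 + 9\right) = -28 + 4 \cdot 51 = -28 + 204 = 176$)
$\frac{v{\left(- \frac{62}{-54},-49 + 21 \right)}}{-5995} = \frac{176}{-5995} = 176 \left(- \frac{1}{5995}\right) = - \frac{16}{545}$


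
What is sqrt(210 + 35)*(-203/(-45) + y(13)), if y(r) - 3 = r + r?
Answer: 10556*sqrt(5)/45 ≈ 524.53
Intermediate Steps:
y(r) = 3 + 2*r (y(r) = 3 + (r + r) = 3 + 2*r)
sqrt(210 + 35)*(-203/(-45) + y(13)) = sqrt(210 + 35)*(-203/(-45) + (3 + 2*13)) = sqrt(245)*(-203*(-1/45) + (3 + 26)) = (7*sqrt(5))*(203/45 + 29) = (7*sqrt(5))*(1508/45) = 10556*sqrt(5)/45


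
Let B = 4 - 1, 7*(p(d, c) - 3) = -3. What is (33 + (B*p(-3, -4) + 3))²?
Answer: 93636/49 ≈ 1910.9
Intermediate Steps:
p(d, c) = 18/7 (p(d, c) = 3 + (⅐)*(-3) = 3 - 3/7 = 18/7)
B = 3
(33 + (B*p(-3, -4) + 3))² = (33 + (3*(18/7) + 3))² = (33 + (54/7 + 3))² = (33 + 75/7)² = (306/7)² = 93636/49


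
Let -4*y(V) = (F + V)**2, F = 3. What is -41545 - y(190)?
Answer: -128931/4 ≈ -32233.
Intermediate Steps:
y(V) = -(3 + V)**2/4
-41545 - y(190) = -41545 - (-1)*(3 + 190)**2/4 = -41545 - (-1)*193**2/4 = -41545 - (-1)*37249/4 = -41545 - 1*(-37249/4) = -41545 + 37249/4 = -128931/4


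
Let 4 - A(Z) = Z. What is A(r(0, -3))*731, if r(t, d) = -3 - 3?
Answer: 7310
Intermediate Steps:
r(t, d) = -6
A(Z) = 4 - Z
A(r(0, -3))*731 = (4 - 1*(-6))*731 = (4 + 6)*731 = 10*731 = 7310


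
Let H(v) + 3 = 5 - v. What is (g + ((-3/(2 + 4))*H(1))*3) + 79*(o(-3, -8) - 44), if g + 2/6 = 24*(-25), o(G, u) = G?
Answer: -25889/6 ≈ -4314.8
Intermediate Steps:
H(v) = 2 - v (H(v) = -3 + (5 - v) = 2 - v)
g = -1801/3 (g = -⅓ + 24*(-25) = -⅓ - 600 = -1801/3 ≈ -600.33)
(g + ((-3/(2 + 4))*H(1))*3) + 79*(o(-3, -8) - 44) = (-1801/3 + ((-3/(2 + 4))*(2 - 1*1))*3) + 79*(-3 - 44) = (-1801/3 + ((-3/6)*(2 - 1))*3) + 79*(-47) = (-1801/3 + (-3*⅙*1)*3) - 3713 = (-1801/3 - ½*1*3) - 3713 = (-1801/3 - ½*3) - 3713 = (-1801/3 - 3/2) - 3713 = -3611/6 - 3713 = -25889/6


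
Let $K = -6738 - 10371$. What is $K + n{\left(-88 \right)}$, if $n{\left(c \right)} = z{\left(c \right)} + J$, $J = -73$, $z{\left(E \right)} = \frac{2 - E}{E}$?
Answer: $- \frac{756053}{44} \approx -17183.0$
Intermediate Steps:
$z{\left(E \right)} = \frac{2 - E}{E}$
$K = -17109$
$n{\left(c \right)} = -73 + \frac{2 - c}{c}$ ($n{\left(c \right)} = \frac{2 - c}{c} - 73 = -73 + \frac{2 - c}{c}$)
$K + n{\left(-88 \right)} = -17109 - \left(74 - \frac{2}{-88}\right) = -17109 + \left(-74 + 2 \left(- \frac{1}{88}\right)\right) = -17109 - \frac{3257}{44} = - \frac{756053}{44}$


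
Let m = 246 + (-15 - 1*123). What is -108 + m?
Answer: 0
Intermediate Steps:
m = 108 (m = 246 + (-15 - 123) = 246 - 138 = 108)
-108 + m = -108 + 108 = 0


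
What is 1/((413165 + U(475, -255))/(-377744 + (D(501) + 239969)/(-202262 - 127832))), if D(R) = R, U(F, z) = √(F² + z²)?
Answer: -5151806791096499/5634870504224805 + 62345634203*√11626/5634870504224805 ≈ -0.91308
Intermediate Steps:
1/((413165 + U(475, -255))/(-377744 + (D(501) + 239969)/(-202262 - 127832))) = 1/((413165 + √(475² + (-255)²))/(-377744 + (501 + 239969)/(-202262 - 127832))) = 1/((413165 + √(225625 + 65025))/(-377744 + 240470/(-330094))) = 1/((413165 + √290650)/(-377744 + 240470*(-1/330094))) = 1/((413165 + 5*√11626)/(-377744 - 120235/165047)) = 1/((413165 + 5*√11626)/(-62345634203/165047)) = 1/((413165 + 5*√11626)*(-165047/62345634203)) = 1/(-68191643755/62345634203 - 825235*√11626/62345634203)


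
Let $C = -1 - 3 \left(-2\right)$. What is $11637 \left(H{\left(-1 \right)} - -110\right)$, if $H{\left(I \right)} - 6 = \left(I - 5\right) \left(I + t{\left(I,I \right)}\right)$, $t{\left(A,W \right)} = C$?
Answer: $1070604$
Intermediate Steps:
$C = 5$ ($C = -1 - -6 = -1 + 6 = 5$)
$t{\left(A,W \right)} = 5$
$H{\left(I \right)} = 6 + \left(-5 + I\right) \left(5 + I\right)$ ($H{\left(I \right)} = 6 + \left(I - 5\right) \left(I + 5\right) = 6 + \left(-5 + I\right) \left(5 + I\right)$)
$11637 \left(H{\left(-1 \right)} - -110\right) = 11637 \left(\left(-19 + \left(-1\right)^{2}\right) - -110\right) = 11637 \left(\left(-19 + 1\right) + 110\right) = 11637 \left(-18 + 110\right) = 11637 \cdot 92 = 1070604$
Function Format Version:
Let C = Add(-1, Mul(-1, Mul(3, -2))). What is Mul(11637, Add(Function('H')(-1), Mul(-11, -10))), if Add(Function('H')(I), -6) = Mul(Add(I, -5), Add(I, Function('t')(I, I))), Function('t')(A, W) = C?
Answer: 1070604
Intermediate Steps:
C = 5 (C = Add(-1, Mul(-1, -6)) = Add(-1, 6) = 5)
Function('t')(A, W) = 5
Function('H')(I) = Add(6, Mul(Add(-5, I), Add(5, I))) (Function('H')(I) = Add(6, Mul(Add(I, -5), Add(I, 5))) = Add(6, Mul(Add(-5, I), Add(5, I))))
Mul(11637, Add(Function('H')(-1), Mul(-11, -10))) = Mul(11637, Add(Add(-19, Pow(-1, 2)), Mul(-11, -10))) = Mul(11637, Add(Add(-19, 1), 110)) = Mul(11637, Add(-18, 110)) = Mul(11637, 92) = 1070604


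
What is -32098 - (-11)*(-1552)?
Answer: -49170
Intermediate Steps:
-32098 - (-11)*(-1552) = -32098 - 1*17072 = -32098 - 17072 = -49170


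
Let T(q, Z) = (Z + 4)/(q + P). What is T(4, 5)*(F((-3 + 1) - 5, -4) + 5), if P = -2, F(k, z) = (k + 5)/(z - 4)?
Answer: 189/8 ≈ 23.625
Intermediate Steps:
F(k, z) = (5 + k)/(-4 + z)
T(q, Z) = (4 + Z)/(-2 + q) (T(q, Z) = (Z + 4)/(q - 2) = (4 + Z)/(-2 + q))
T(4, 5)*(F((-3 + 1) - 5, -4) + 5) = ((4 + 5)/(-2 + 4))*((5 + ((-3 + 1) - 5))/(-4 - 4) + 5) = (9/2)*((5 + (-2 - 5))/(-8) + 5) = ((½)*9)*(-(5 - 7)/8 + 5) = 9*(-⅛*(-2) + 5)/2 = 9*(¼ + 5)/2 = (9/2)*(21/4) = 189/8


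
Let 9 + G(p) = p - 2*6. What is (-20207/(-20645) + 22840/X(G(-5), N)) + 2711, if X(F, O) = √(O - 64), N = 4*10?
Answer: 55988802/20645 - 5710*I*√6/3 ≈ 2712.0 - 4662.2*I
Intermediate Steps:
N = 40
G(p) = -21 + p (G(p) = -9 + (p - 2*6) = -9 + (p - 12) = -9 + (-12 + p) = -21 + p)
X(F, O) = √(-64 + O)
(-20207/(-20645) + 22840/X(G(-5), N)) + 2711 = (-20207/(-20645) + 22840/(√(-64 + 40))) + 2711 = (-20207*(-1/20645) + 22840/(√(-24))) + 2711 = (20207/20645 + 22840/((2*I*√6))) + 2711 = (20207/20645 + 22840*(-I*√6/12)) + 2711 = (20207/20645 - 5710*I*√6/3) + 2711 = 55988802/20645 - 5710*I*√6/3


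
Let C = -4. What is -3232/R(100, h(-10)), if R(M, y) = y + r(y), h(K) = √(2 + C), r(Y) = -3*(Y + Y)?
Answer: -1616*I*√2/5 ≈ -457.07*I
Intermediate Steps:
r(Y) = -6*Y
h(K) = I*√2 (h(K) = √(2 - 4) = √(-2) = I*√2)
R(M, y) = -5*y (R(M, y) = y - 6*y = -5*y)
-3232/R(100, h(-10)) = -3232*I*√2/10 = -1616*I*√2/5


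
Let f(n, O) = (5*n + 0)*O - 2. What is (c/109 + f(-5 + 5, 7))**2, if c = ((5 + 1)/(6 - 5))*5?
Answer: 35344/11881 ≈ 2.9748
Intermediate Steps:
c = 30 (c = (6/1)*5 = (6*1)*5 = 6*5 = 30)
f(n, O) = -2 + 5*O*n (f(n, O) = (5*n)*O - 2 = 5*O*n - 2 = -2 + 5*O*n)
(c/109 + f(-5 + 5, 7))**2 = (30/109 + (-2 + 5*7*(-5 + 5)))**2 = (30*(1/109) + (-2 + 5*7*0))**2 = (30/109 + (-2 + 0))**2 = (30/109 - 2)**2 = (-188/109)**2 = 35344/11881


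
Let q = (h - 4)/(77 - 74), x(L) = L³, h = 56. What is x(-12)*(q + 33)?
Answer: -86976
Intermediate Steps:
q = 52/3 (q = (56 - 4)/(77 - 74) = 52/3 ≈ 17.333)
x(-12)*(q + 33) = (-12)³*(52/3 + 33) = -1728*151/3 = -86976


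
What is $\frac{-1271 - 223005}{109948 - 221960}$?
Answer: $\frac{56069}{28003} \approx 2.0023$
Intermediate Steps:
$\frac{-1271 - 223005}{109948 - 221960} = - \frac{224276}{-112012} = \left(-224276\right) \left(- \frac{1}{112012}\right) = \frac{56069}{28003}$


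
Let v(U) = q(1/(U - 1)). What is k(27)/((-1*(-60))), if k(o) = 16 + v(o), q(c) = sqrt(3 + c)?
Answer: 4/15 + sqrt(2054)/1560 ≈ 0.29572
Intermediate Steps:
v(U) = sqrt(3 + 1/(-1 + U)) (v(U) = sqrt(3 + 1/(U - 1)) = sqrt(3 + 1/(-1 + U)))
k(o) = 16 + sqrt((-2 + 3*o)/(-1 + o))
k(27)/((-1*(-60))) = (16 + sqrt((-2 + 3*27)/(-1 + 27)))/((-1*(-60))) = (16 + sqrt((-2 + 81)/26))/60 = (16 + sqrt((1/26)*79))*(1/60) = (16 + sqrt(79/26))*(1/60) = (16 + sqrt(2054)/26)*(1/60) = 4/15 + sqrt(2054)/1560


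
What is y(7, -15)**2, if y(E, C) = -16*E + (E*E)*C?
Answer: 717409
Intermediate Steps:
y(E, C) = -16*E + C*E**2 (y(E, C) = -16*E + E**2*C = -16*E + C*E**2)
y(7, -15)**2 = (7*(-16 - 15*7))**2 = (7*(-16 - 105))**2 = (7*(-121))**2 = (-847)**2 = 717409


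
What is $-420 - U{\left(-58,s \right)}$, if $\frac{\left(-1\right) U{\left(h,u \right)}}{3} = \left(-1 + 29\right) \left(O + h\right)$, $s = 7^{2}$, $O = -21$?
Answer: $-7056$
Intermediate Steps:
$s = 49$
$U{\left(h,u \right)} = 1764 - 84 h$ ($U{\left(h,u \right)} = - 3 \left(-1 + 29\right) \left(-21 + h\right) = - 3 \cdot 28 \left(-21 + h\right) = - 3 \left(-588 + 28 h\right) = 1764 - 84 h$)
$-420 - U{\left(-58,s \right)} = -420 - \left(1764 - -4872\right) = -420 - \left(1764 + 4872\right) = -420 - 6636 = -7056$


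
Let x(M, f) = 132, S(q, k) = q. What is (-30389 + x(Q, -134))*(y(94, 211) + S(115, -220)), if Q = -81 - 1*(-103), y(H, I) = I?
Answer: -9863782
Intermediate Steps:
Q = 22 (Q = -81 + 103 = 22)
(-30389 + x(Q, -134))*(y(94, 211) + S(115, -220)) = (-30389 + 132)*(211 + 115) = -30257*326 = -9863782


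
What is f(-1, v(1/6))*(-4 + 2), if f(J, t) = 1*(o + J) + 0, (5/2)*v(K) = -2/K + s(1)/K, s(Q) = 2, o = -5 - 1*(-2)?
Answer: 8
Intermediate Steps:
o = -3 (o = -5 + 2 = -3)
v(K) = 0 (v(K) = 2*(-2/K + 2/K)/5 = (⅖)*0 = 0)
f(J, t) = -3 + J (f(J, t) = 1*(-3 + J) + 0 = (-3 + J) + 0 = -3 + J)
f(-1, v(1/6))*(-4 + 2) = (-3 - 1)*(-4 + 2) = -4*(-2) = 8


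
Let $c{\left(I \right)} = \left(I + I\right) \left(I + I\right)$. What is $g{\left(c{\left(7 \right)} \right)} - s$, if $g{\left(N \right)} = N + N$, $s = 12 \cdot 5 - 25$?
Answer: $357$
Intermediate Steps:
$s = 35$ ($s = 60 - 25 = 35$)
$c{\left(I \right)} = 4 I^{2}$ ($c{\left(I \right)} = 2 I 2 I = 4 I^{2}$)
$g{\left(N \right)} = 2 N$
$g{\left(c{\left(7 \right)} \right)} - s = 2 \cdot 4 \cdot 7^{2} - 35 = 2 \cdot 4 \cdot 49 - 35 = 2 \cdot 196 - 35 = 392 - 35 = 357$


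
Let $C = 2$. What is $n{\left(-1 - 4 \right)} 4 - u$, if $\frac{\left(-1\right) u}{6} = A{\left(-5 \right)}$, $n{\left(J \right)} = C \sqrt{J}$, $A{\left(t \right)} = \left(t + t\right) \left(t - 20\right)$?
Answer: $1500 + 8 i \sqrt{5} \approx 1500.0 + 17.889 i$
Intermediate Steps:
$A{\left(t \right)} = 2 t \left(-20 + t\right)$
$n{\left(J \right)} = 2 \sqrt{J}$
$u = -1500$ ($u = - 6 \cdot 2 \left(-5\right) \left(-20 - 5\right) = - 6 \cdot 2 \left(-5\right) \left(-25\right) = \left(-6\right) 250 = -1500$)
$n{\left(-1 - 4 \right)} 4 - u = 2 \sqrt{-1 - 4} \cdot 4 - -1500 = 2 \sqrt{-1 - 4} \cdot 4 + 1500 = 2 \sqrt{-5} \cdot 4 + 1500 = 2 i \sqrt{5} \cdot 4 + 1500 = 8 i \sqrt{5} + 1500 = 1500 + 8 i \sqrt{5}$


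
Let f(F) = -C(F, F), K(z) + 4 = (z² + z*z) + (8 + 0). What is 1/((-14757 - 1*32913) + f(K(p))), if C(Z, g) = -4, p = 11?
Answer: -1/47666 ≈ -2.0979e-5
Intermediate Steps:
K(z) = 4 + 2*z² (K(z) = -4 + ((z² + z*z) + (8 + 0)) = -4 + ((z² + z²) + 8) = -4 + (2*z² + 8) = -4 + (8 + 2*z²) = 4 + 2*z²)
f(F) = 4 (f(F) = -1*(-4) = 4)
1/((-14757 - 1*32913) + f(K(p))) = 1/((-14757 - 1*32913) + 4) = 1/((-14757 - 32913) + 4) = 1/(-47670 + 4) = 1/(-47666) = -1/47666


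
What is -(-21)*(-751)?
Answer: -15771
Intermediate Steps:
-(-21)*(-751) = -1*15771 = -15771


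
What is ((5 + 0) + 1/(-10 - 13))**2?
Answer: 12996/529 ≈ 24.567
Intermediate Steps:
((5 + 0) + 1/(-10 - 13))**2 = (5 + 1/(-23))**2 = (5 - 1/23)**2 = (114/23)**2 = 12996/529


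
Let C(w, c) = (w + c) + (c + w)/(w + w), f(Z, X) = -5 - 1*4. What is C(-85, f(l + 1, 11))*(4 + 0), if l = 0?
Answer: -31772/85 ≈ -373.79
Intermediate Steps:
f(Z, X) = -9 (f(Z, X) = -5 - 4 = -9)
C(w, c) = c + w + (c + w)/(2*w) (C(w, c) = (c + w) + (c + w)/((2*w)) = (c + w) + (c + w)*(1/(2*w)) = (c + w) + (c + w)/(2*w) = c + w + (c + w)/(2*w))
C(-85, f(l + 1, 11))*(4 + 0) = (½ - 9 - 85 + (½)*(-9)/(-85))*(4 + 0) = (½ - 9 - 85 + (½)*(-9)*(-1/85))*4 = (½ - 9 - 85 + 9/170)*4 = -7943/85*4 = -31772/85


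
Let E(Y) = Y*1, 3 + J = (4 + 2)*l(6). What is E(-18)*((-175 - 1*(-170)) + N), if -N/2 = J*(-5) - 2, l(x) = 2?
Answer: -1602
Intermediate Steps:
J = 9 (J = -3 + (4 + 2)*2 = -3 + 6*2 = -3 + 12 = 9)
N = 94 (N = -2*(9*(-5) - 2) = -2*(-45 - 2) = -2*(-47) = 94)
E(Y) = Y
E(-18)*((-175 - 1*(-170)) + N) = -18*((-175 - 1*(-170)) + 94) = -18*((-175 + 170) + 94) = -18*(-5 + 94) = -18*89 = -1602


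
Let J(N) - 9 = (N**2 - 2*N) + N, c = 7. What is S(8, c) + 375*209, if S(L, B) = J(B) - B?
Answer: 78419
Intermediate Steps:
J(N) = 9 + N**2 - N (J(N) = 9 + ((N**2 - 2*N) + N) = 9 + (N**2 - N) = 9 + N**2 - N)
S(L, B) = 9 + B**2 - 2*B (S(L, B) = (9 + B**2 - B) - B = 9 + B**2 - 2*B)
S(8, c) + 375*209 = (9 + 7**2 - 2*7) + 375*209 = (9 + 49 - 14) + 78375 = 44 + 78375 = 78419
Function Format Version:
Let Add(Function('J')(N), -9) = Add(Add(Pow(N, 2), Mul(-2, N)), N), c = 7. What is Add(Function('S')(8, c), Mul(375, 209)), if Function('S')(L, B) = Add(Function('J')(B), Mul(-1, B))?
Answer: 78419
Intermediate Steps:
Function('J')(N) = Add(9, Pow(N, 2), Mul(-1, N)) (Function('J')(N) = Add(9, Add(Add(Pow(N, 2), Mul(-2, N)), N)) = Add(9, Add(Pow(N, 2), Mul(-1, N))) = Add(9, Pow(N, 2), Mul(-1, N)))
Function('S')(L, B) = Add(9, Pow(B, 2), Mul(-2, B)) (Function('S')(L, B) = Add(Add(9, Pow(B, 2), Mul(-1, B)), Mul(-1, B)) = Add(9, Pow(B, 2), Mul(-2, B)))
Add(Function('S')(8, c), Mul(375, 209)) = Add(Add(9, Pow(7, 2), Mul(-2, 7)), Mul(375, 209)) = Add(Add(9, 49, -14), 78375) = Add(44, 78375) = 78419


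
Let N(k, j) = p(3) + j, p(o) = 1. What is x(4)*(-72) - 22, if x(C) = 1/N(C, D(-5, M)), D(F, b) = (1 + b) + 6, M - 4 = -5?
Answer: -226/7 ≈ -32.286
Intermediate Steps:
M = -1 (M = 4 - 5 = -1)
D(F, b) = 7 + b
N(k, j) = 1 + j
x(C) = ⅐ (x(C) = 1/(1 + (7 - 1)) = 1/(1 + 6) = 1/7 = ⅐)
x(4)*(-72) - 22 = (⅐)*(-72) - 22 = -72/7 - 22 = -226/7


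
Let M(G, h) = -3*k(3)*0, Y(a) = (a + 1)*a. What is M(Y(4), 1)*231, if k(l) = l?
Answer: 0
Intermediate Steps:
Y(a) = a*(1 + a) (Y(a) = (1 + a)*a = a*(1 + a))
M(G, h) = 0 (M(G, h) = -3*3*0 = -9*0 = 0)
M(Y(4), 1)*231 = 0*231 = 0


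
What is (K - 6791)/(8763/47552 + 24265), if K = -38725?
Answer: -2164376832/1153858043 ≈ -1.8758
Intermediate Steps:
(K - 6791)/(8763/47552 + 24265) = (-38725 - 6791)/(8763/47552 + 24265) = -45516/(8763*(1/47552) + 24265) = -45516/(8763/47552 + 24265) = -45516/1153858043/47552 = -45516*47552/1153858043 = -2164376832/1153858043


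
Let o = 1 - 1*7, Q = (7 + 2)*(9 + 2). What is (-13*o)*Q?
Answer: 7722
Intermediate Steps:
Q = 99 (Q = 9*11 = 99)
o = -6 (o = 1 - 7 = -6)
(-13*o)*Q = -13*(-6)*99 = 78*99 = 7722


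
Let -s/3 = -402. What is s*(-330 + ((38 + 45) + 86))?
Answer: -194166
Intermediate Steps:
s = 1206 (s = -3*(-402) = 1206)
s*(-330 + ((38 + 45) + 86)) = 1206*(-330 + ((38 + 45) + 86)) = 1206*(-330 + (83 + 86)) = 1206*(-330 + 169) = 1206*(-161) = -194166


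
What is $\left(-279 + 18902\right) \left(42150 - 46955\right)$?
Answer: $-89483515$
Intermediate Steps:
$\left(-279 + 18902\right) \left(42150 - 46955\right) = 18623 \left(-4805\right) = -89483515$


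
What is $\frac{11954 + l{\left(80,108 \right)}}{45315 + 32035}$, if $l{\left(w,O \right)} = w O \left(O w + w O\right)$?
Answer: $\frac{74655577}{38675} \approx 1930.3$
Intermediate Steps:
$l{\left(w,O \right)} = 2 O^{2} w^{2}$ ($l{\left(w,O \right)} = O w \left(O w + O w\right) = O w 2 O w = 2 O^{2} w^{2}$)
$\frac{11954 + l{\left(80,108 \right)}}{45315 + 32035} = \frac{11954 + 2 \cdot 108^{2} \cdot 80^{2}}{45315 + 32035} = \frac{11954 + 2 \cdot 11664 \cdot 6400}{77350} = \left(11954 + 149299200\right) \frac{1}{77350} = 149311154 \cdot \frac{1}{77350} = \frac{74655577}{38675}$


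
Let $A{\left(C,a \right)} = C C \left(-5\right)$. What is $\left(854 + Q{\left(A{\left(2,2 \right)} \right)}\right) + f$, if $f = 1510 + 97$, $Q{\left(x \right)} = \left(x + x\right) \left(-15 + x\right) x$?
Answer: $-25539$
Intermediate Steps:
$A{\left(C,a \right)} = - 5 C^{2}$ ($A{\left(C,a \right)} = C^{2} \left(-5\right) = - 5 C^{2}$)
$Q{\left(x \right)} = 2 x^{2} \left(-15 + x\right)$ ($Q{\left(x \right)} = 2 x \left(-15 + x\right) x = 2 x^{2} \left(-15 + x\right)$)
$f = 1607$
$\left(854 + Q{\left(A{\left(2,2 \right)} \right)}\right) + f = \left(854 + 2 \left(- 5 \cdot 2^{2}\right)^{2} \left(-15 - 5 \cdot 2^{2}\right)\right) + 1607 = \left(854 + 2 \left(\left(-5\right) 4\right)^{2} \left(-15 - 20\right)\right) + 1607 = \left(854 + 2 \left(-20\right)^{2} \left(-15 - 20\right)\right) + 1607 = \left(854 + 2 \cdot 400 \left(-35\right)\right) + 1607 = \left(854 - 28000\right) + 1607 = -27146 + 1607 = -25539$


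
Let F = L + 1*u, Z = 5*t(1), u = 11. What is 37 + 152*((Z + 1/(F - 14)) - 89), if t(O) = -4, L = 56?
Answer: -875991/53 ≈ -16528.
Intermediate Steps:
Z = -20 (Z = 5*(-4) = -20)
F = 67 (F = 56 + 1*11 = 56 + 11 = 67)
37 + 152*((Z + 1/(F - 14)) - 89) = 37 + 152*((-20 + 1/(67 - 14)) - 89) = 37 + 152*((-20 + 1/53) - 89) = 37 + 152*(-1059/53 - 89) = 37 + 152*(-5776/53) = 37 - 877952/53 = -875991/53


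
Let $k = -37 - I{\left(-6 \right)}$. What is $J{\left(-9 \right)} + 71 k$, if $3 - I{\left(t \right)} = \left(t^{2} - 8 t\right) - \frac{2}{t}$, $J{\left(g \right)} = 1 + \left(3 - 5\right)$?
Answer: $\frac{9440}{3} \approx 3146.7$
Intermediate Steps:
$J{\left(g \right)} = -1$ ($J{\left(g \right)} = 1 + \left(3 - 5\right) = 1 - 2 = -1$)
$I{\left(t \right)} = 3 - t^{2} + \frac{2}{t} + 8 t$ ($I{\left(t \right)} = 3 - \left(\left(t^{2} - 8 t\right) - \frac{2}{t}\right) = 3 - \left(t^{2} - 8 t - \frac{2}{t}\right) = 3 + \left(- t^{2} + \frac{2}{t} + 8 t\right) = 3 - t^{2} + \frac{2}{t} + 8 t$)
$k = \frac{133}{3}$ ($k = -37 - \left(3 - \left(-6\right)^{2} + \frac{2}{-6} + 8 \left(-6\right)\right) = -37 - \left(3 - 36 + 2 \left(- \frac{1}{6}\right) - 48\right) = -37 - \left(3 - 36 - \frac{1}{3} - 48\right) = -37 - - \frac{244}{3} = -37 + \frac{244}{3} = \frac{133}{3} \approx 44.333$)
$J{\left(-9 \right)} + 71 k = -1 + 71 \cdot \frac{133}{3} = -1 + \frac{9443}{3} = \frac{9440}{3}$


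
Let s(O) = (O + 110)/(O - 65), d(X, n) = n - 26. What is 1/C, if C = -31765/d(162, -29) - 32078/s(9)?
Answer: 187/2930865 ≈ 6.3804e-5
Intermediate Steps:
d(X, n) = -26 + n
s(O) = (110 + O)/(-65 + O)
C = 2930865/187 (C = -31765/(-26 - 29) - 32078*(-65 + 9)/(110 + 9) = -31765/(-55) - 32078/(119/(-56)) = -31765*(-1/55) - 32078/((-1/56*119)) = 6353/11 - 32078/(-17/8) = 6353/11 - 32078*(-8/17) = 6353/11 + 256624/17 = 2930865/187 ≈ 15673.)
1/C = 1/(2930865/187) = 187/2930865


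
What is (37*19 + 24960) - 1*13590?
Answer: 12073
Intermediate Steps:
(37*19 + 24960) - 1*13590 = (703 + 24960) - 13590 = 25663 - 13590 = 12073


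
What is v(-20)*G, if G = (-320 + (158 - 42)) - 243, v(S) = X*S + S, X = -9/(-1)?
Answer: 89400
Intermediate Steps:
X = 9 (X = -9*(-1) = 9)
v(S) = 10*S (v(S) = 9*S + S = 10*S)
G = -447 (G = (-320 + 116) - 243 = -204 - 243 = -447)
v(-20)*G = (10*(-20))*(-447) = -200*(-447) = 89400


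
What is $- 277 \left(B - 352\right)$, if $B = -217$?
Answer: $157613$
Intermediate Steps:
$- 277 \left(B - 352\right) = - 277 \left(-217 - 352\right) = \left(-277\right) \left(-569\right) = 157613$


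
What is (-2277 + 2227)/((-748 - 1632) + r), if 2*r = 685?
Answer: 4/163 ≈ 0.024540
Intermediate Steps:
r = 685/2 (r = (1/2)*685 = 685/2 ≈ 342.50)
(-2277 + 2227)/((-748 - 1632) + r) = (-2277 + 2227)/((-748 - 1632) + 685/2) = -50/(-2380 + 685/2) = -50/(-4075/2) = -50*(-2/4075) = 4/163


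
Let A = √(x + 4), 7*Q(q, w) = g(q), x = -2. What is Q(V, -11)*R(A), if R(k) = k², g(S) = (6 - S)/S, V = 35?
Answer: -58/245 ≈ -0.23673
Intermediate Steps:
g(S) = (6 - S)/S
Q(q, w) = (6 - q)/(7*q) (Q(q, w) = ((6 - q)/q)/7 = (6 - q)/(7*q))
A = √2 (A = √(-2 + 4) = √2 ≈ 1.4142)
Q(V, -11)*R(A) = ((⅐)*(6 - 1*35)/35)*(√2)² = ((⅐)*(1/35)*(6 - 35))*2 = ((⅐)*(1/35)*(-29))*2 = -29/245*2 = -58/245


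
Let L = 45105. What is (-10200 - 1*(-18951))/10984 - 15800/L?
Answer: 44233331/99086664 ≈ 0.44641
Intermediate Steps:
(-10200 - 1*(-18951))/10984 - 15800/L = (-10200 - 1*(-18951))/10984 - 15800/45105 = (-10200 + 18951)*(1/10984) - 15800*1/45105 = 8751*(1/10984) - 3160/9021 = 8751/10984 - 3160/9021 = 44233331/99086664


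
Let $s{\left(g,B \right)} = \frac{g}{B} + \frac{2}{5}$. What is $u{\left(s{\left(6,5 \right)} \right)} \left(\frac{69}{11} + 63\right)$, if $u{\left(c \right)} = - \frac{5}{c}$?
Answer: $- \frac{9525}{44} \approx -216.48$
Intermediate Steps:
$s{\left(g,B \right)} = \frac{2}{5} + \frac{g}{B}$ ($s{\left(g,B \right)} = \frac{g}{B} + 2 \cdot \frac{1}{5} = \frac{g}{B} + \frac{2}{5} = \frac{2}{5} + \frac{g}{B}$)
$u{\left(s{\left(6,5 \right)} \right)} \left(\frac{69}{11} + 63\right) = - \frac{5}{\frac{2}{5} + \frac{6}{5}} \left(\frac{69}{11} + 63\right) = - \frac{5}{\frac{8}{5}} \cdot \frac{762}{11} = \left(-5\right) \frac{5}{8} \cdot \frac{762}{11} = \left(- \frac{25}{8}\right) \frac{762}{11} = - \frac{9525}{44}$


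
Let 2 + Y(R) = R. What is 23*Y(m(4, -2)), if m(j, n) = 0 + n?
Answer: -92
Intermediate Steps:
m(j, n) = n
Y(R) = -2 + R
23*Y(m(4, -2)) = 23*(-2 - 2) = 23*(-4) = -92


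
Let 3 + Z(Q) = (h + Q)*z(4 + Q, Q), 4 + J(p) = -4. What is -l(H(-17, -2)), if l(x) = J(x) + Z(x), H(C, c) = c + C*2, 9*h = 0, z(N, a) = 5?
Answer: 191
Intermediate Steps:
h = 0 (h = (⅑)*0 = 0)
J(p) = -8 (J(p) = -4 - 4 = -8)
Z(Q) = -3 + 5*Q (Z(Q) = -3 + (0 + Q)*5 = -3 + Q*5 = -3 + 5*Q)
H(C, c) = c + 2*C
l(x) = -11 + 5*x (l(x) = -8 + (-3 + 5*x) = -11 + 5*x)
-l(H(-17, -2)) = -(-11 + 5*(-2 + 2*(-17))) = -(-11 + 5*(-2 - 34)) = -(-11 + 5*(-36)) = -(-11 - 180) = -1*(-191) = 191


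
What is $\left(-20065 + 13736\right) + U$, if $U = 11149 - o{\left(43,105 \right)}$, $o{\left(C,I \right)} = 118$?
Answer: $4702$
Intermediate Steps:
$U = 11031$ ($U = 11149 - 118 = 11031$)
$\left(-20065 + 13736\right) + U = \left(-20065 + 13736\right) + 11031 = -6329 + 11031 = 4702$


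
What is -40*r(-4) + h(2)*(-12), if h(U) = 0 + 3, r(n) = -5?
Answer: 164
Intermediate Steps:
h(U) = 3
-40*r(-4) + h(2)*(-12) = -40*(-5) + 3*(-12) = 200 - 36 = 164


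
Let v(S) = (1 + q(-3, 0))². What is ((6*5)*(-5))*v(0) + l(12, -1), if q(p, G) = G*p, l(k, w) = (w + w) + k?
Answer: -140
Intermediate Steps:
l(k, w) = k + 2*w (l(k, w) = 2*w + k = k + 2*w)
v(S) = 1 (v(S) = (1 + 0*(-3))² = (1 + 0)² = 1² = 1)
((6*5)*(-5))*v(0) + l(12, -1) = ((6*5)*(-5))*1 + (12 + 2*(-1)) = (30*(-5))*1 + (12 - 2) = -150*1 + 10 = -150 + 10 = -140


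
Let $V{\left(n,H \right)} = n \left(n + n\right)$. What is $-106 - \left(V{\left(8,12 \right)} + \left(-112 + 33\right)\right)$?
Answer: $-155$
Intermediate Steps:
$V{\left(n,H \right)} = 2 n^{2}$ ($V{\left(n,H \right)} = n 2 n = 2 n^{2}$)
$-106 - \left(V{\left(8,12 \right)} + \left(-112 + 33\right)\right) = -106 - \left(2 \cdot 8^{2} + \left(-112 + 33\right)\right) = -106 - \left(2 \cdot 64 - 79\right) = -106 - \left(128 - 79\right) = -106 - 49 = -155$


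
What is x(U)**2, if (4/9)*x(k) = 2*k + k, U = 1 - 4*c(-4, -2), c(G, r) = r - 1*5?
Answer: 613089/16 ≈ 38318.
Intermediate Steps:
c(G, r) = -5 + r (c(G, r) = r - 5 = -5 + r)
U = 29 (U = 1 - 4*(-5 - 2) = 1 - 4*(-7) = 1 + 28 = 29)
x(k) = 27*k/4 (x(k) = 9*(2*k + k)/4 = 9*(3*k)/4 = 27*k/4)
x(U)**2 = ((27/4)*29)**2 = (783/4)**2 = 613089/16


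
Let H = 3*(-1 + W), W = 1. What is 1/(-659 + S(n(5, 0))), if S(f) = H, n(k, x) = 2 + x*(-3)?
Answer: -1/659 ≈ -0.0015175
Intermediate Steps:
n(k, x) = 2 - 3*x
H = 0 (H = 3*(-1 + 1) = 3*0 = 0)
S(f) = 0
1/(-659 + S(n(5, 0))) = 1/(-659 + 0) = 1/(-659) = -1/659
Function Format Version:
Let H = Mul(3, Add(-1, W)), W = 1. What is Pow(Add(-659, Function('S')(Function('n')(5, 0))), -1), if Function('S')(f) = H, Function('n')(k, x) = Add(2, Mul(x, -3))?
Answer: Rational(-1, 659) ≈ -0.0015175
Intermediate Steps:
Function('n')(k, x) = Add(2, Mul(-3, x))
H = 0 (H = Mul(3, Add(-1, 1)) = Mul(3, 0) = 0)
Function('S')(f) = 0
Pow(Add(-659, Function('S')(Function('n')(5, 0))), -1) = Pow(Add(-659, 0), -1) = Pow(-659, -1) = Rational(-1, 659)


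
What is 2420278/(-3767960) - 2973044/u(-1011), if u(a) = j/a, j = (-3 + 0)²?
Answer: 269655625429289/807420 ≈ 3.3397e+8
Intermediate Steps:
j = 9 (j = (-3)² = 9)
u(a) = 9/a
2420278/(-3767960) - 2973044/u(-1011) = 2420278/(-3767960) - 2973044/(9/(-1011)) = 2420278*(-1/3767960) - 2973044/(9*(-1/1011)) = -172877/269140 - 2973044/(-3/337) = -172877/269140 - 2973044*(-337/3) = -172877/269140 + 1001915828/3 = 269655625429289/807420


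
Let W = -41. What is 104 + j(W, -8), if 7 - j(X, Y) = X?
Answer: 152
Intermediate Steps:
j(X, Y) = 7 - X
104 + j(W, -8) = 104 + (7 - 1*(-41)) = 104 + (7 + 41) = 104 + 48 = 152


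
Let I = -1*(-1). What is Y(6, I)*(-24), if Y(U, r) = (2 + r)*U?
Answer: -432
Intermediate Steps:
I = 1
Y(U, r) = U*(2 + r)
Y(6, I)*(-24) = (6*(2 + 1))*(-24) = (6*3)*(-24) = 18*(-24) = -432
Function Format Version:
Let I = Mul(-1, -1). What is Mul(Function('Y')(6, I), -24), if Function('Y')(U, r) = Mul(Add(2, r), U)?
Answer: -432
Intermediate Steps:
I = 1
Function('Y')(U, r) = Mul(U, Add(2, r))
Mul(Function('Y')(6, I), -24) = Mul(Mul(6, Add(2, 1)), -24) = Mul(Mul(6, 3), -24) = Mul(18, -24) = -432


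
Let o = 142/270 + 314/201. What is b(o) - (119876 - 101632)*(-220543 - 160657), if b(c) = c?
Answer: 62904472794887/9045 ≈ 6.9546e+9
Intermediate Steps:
o = 18887/9045 (o = 142*(1/270) + 314*(1/201) = 71/135 + 314/201 = 18887/9045 ≈ 2.0881)
b(o) - (119876 - 101632)*(-220543 - 160657) = 18887/9045 - (119876 - 101632)*(-220543 - 160657) = 18887/9045 - 18244*(-381200) = 18887/9045 - 1*(-6954612800) = 18887/9045 + 6954612800 = 62904472794887/9045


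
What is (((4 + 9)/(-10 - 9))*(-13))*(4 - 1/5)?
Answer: 169/5 ≈ 33.800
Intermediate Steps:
(((4 + 9)/(-10 - 9))*(-13))*(4 - 1/5) = ((13/(-19))*(-13))*(4 - 1*⅕) = ((13*(-1/19))*(-13))*(4 - ⅕) = -13/19*(-13)*(19/5) = (169/19)*(19/5) = 169/5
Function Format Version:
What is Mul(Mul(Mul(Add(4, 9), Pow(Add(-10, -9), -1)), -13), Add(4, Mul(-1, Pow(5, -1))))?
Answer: Rational(169, 5) ≈ 33.800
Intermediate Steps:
Mul(Mul(Mul(Add(4, 9), Pow(Add(-10, -9), -1)), -13), Add(4, Mul(-1, Pow(5, -1)))) = Mul(Mul(Mul(13, Pow(-19, -1)), -13), Add(4, Mul(-1, Rational(1, 5)))) = Mul(Mul(Mul(13, Rational(-1, 19)), -13), Add(4, Rational(-1, 5))) = Mul(Mul(Rational(-13, 19), -13), Rational(19, 5)) = Mul(Rational(169, 19), Rational(19, 5)) = Rational(169, 5)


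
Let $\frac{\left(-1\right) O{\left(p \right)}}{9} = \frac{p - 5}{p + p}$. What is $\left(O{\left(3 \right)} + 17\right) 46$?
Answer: $920$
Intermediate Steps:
$O{\left(p \right)} = - \frac{9 \left(-5 + p\right)}{2 p}$ ($O{\left(p \right)} = - 9 \frac{p - 5}{p + p} = - 9 \frac{-5 + p}{2 p} = - \frac{9 \left(-5 + p\right)}{2 p}$)
$\left(O{\left(3 \right)} + 17\right) 46 = \left(\frac{9 \left(5 - 3\right)}{2 \cdot 3} + 17\right) 46 = \left(\frac{9}{2} \cdot \frac{1}{3} \left(5 - 3\right) + 17\right) 46 = \left(\frac{9}{2} \cdot \frac{1}{3} \cdot 2 + 17\right) 46 = \left(3 + 17\right) 46 = 20 \cdot 46 = 920$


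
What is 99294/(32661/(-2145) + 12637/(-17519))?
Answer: -621882541995/99882404 ≈ -6226.1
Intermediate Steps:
99294/(32661/(-2145) + 12637/(-17519)) = 99294/(32661*(-1/2145) + 12637*(-1/17519)) = 99294/(-10887/715 - 12637/17519) = 99294/(-199764808/12526085) = 99294*(-12526085/199764808) = -621882541995/99882404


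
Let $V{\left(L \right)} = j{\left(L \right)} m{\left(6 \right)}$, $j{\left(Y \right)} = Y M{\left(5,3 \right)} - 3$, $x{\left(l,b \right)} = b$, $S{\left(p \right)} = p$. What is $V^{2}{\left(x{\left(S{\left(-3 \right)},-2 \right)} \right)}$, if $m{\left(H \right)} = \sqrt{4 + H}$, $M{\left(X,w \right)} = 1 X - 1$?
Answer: $1210$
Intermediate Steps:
$M{\left(X,w \right)} = -1 + X$ ($M{\left(X,w \right)} = X - 1 = -1 + X$)
$j{\left(Y \right)} = -3 + 4 Y$ ($j{\left(Y \right)} = Y \left(-1 + 5\right) - 3 = Y 4 - 3 = 4 Y - 3 = -3 + 4 Y$)
$V{\left(L \right)} = \sqrt{10} \left(-3 + 4 L\right)$ ($V{\left(L \right)} = \left(-3 + 4 L\right) \sqrt{4 + 6} = \left(-3 + 4 L\right) \sqrt{10} = \sqrt{10} \left(-3 + 4 L\right)$)
$V^{2}{\left(x{\left(S{\left(-3 \right)},-2 \right)} \right)} = \left(\sqrt{10} \left(-3 + 4 \left(-2\right)\right)\right)^{2} = \left(\sqrt{10} \left(-3 - 8\right)\right)^{2} = \left(\sqrt{10} \left(-11\right)\right)^{2} = \left(- 11 \sqrt{10}\right)^{2} = 1210$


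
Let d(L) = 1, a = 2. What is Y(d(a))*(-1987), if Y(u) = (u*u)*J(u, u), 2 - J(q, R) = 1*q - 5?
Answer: -11922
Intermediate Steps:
J(q, R) = 7 - q (J(q, R) = 2 - (1*q - 5) = 2 - (q - 5) = 2 - (-5 + q) = 2 + (5 - q) = 7 - q)
Y(u) = u**2*(7 - u) (Y(u) = (u*u)*(7 - u) = u**2*(7 - u))
Y(d(a))*(-1987) = (1**2*(7 - 1*1))*(-1987) = (1*(7 - 1))*(-1987) = (1*6)*(-1987) = 6*(-1987) = -11922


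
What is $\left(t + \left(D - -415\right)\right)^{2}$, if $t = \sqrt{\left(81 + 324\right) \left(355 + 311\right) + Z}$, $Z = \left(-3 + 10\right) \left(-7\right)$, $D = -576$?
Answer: $\left(161 - \sqrt{269681}\right)^{2} \approx 1.2838 \cdot 10^{5}$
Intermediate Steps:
$Z = -49$ ($Z = 7 \left(-7\right) = -49$)
$t = \sqrt{269681}$ ($t = \sqrt{\left(81 + 324\right) \left(355 + 311\right) - 49} = \sqrt{405 \cdot 666 - 49} = \sqrt{269730 - 49} = \sqrt{269681} \approx 519.31$)
$\left(t + \left(D - -415\right)\right)^{2} = \left(\sqrt{269681} - 161\right)^{2} = \left(-161 + \sqrt{269681}\right)^{2}$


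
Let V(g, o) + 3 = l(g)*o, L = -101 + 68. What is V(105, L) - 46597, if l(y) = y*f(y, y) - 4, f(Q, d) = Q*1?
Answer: -410293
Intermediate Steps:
L = -33
f(Q, d) = Q
l(y) = -4 + y² (l(y) = y*y - 4 = y² - 4 = -4 + y²)
V(g, o) = -3 + o*(-4 + g²) (V(g, o) = -3 + (-4 + g²)*o = -3 + o*(-4 + g²))
V(105, L) - 46597 = (-3 - 33*(-4 + 105²)) - 46597 = (-3 - 33*(-4 + 11025)) - 46597 = (-3 - 33*11021) - 46597 = (-3 - 363693) - 46597 = -363696 - 46597 = -410293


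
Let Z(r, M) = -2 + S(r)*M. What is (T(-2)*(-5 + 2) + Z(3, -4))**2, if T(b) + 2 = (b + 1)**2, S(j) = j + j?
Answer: 529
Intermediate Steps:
S(j) = 2*j
T(b) = -2 + (1 + b)**2 (T(b) = -2 + (b + 1)**2 = -2 + (1 + b)**2)
Z(r, M) = -2 + 2*M*r (Z(r, M) = -2 + (2*r)*M = -2 + 2*M*r)
(T(-2)*(-5 + 2) + Z(3, -4))**2 = ((-2 + (1 - 2)**2)*(-5 + 2) + (-2 + 2*(-4)*3))**2 = ((-2 + (-1)**2)*(-3) + (-2 - 24))**2 = ((-2 + 1)*(-3) - 26)**2 = (-1*(-3) - 26)**2 = (3 - 26)**2 = (-23)**2 = 529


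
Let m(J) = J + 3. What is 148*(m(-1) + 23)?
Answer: 3700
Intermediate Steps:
m(J) = 3 + J
148*(m(-1) + 23) = 148*((3 - 1) + 23) = 148*(2 + 23) = 148*25 = 3700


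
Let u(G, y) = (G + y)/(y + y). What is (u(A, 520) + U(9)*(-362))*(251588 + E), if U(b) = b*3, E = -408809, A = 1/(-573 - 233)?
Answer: 1288039117676661/838240 ≈ 1.5366e+9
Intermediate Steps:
A = -1/806 (A = 1/(-806) = -1/806 ≈ -0.0012407)
U(b) = 3*b
u(G, y) = (G + y)/(2*y) (u(G, y) = (G + y)/((2*y)) = (G + y)*(1/(2*y)) = (G + y)/(2*y))
(u(A, 520) + U(9)*(-362))*(251588 + E) = ((1/2)*(-1/806 + 520)/520 + (3*9)*(-362))*(251588 - 408809) = ((1/2)*(1/520)*(419119/806) + 27*(-362))*(-157221) = (419119/838240 - 9774)*(-157221) = -8192538641/838240*(-157221) = 1288039117676661/838240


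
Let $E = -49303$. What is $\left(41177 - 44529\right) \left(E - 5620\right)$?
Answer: $184101896$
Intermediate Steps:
$\left(41177 - 44529\right) \left(E - 5620\right) = \left(41177 - 44529\right) \left(-49303 - 5620\right) = \left(-3352\right) \left(-54923\right) = 184101896$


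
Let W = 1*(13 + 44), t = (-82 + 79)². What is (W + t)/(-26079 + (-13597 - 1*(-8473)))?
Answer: -22/10401 ≈ -0.0021152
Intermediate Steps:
t = 9 (t = (-3)² = 9)
W = 57 (W = 1*57 = 57)
(W + t)/(-26079 + (-13597 - 1*(-8473))) = (57 + 9)/(-26079 + (-13597 - 1*(-8473))) = 66/(-26079 + (-13597 + 8473)) = 66/(-26079 - 5124) = 66/(-31203) = 66*(-1/31203) = -22/10401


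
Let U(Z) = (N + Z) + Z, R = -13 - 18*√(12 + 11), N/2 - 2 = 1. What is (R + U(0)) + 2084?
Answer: 2077 - 18*√23 ≈ 1990.7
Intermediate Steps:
N = 6 (N = 4 + 2*1 = 4 + 2 = 6)
R = -13 - 18*√23 ≈ -99.325
U(Z) = 6 + 2*Z (U(Z) = (6 + Z) + Z = 6 + 2*Z)
(R + U(0)) + 2084 = ((-13 - 18*√23) + (6 + 2*0)) + 2084 = ((-13 - 18*√23) + (6 + 0)) + 2084 = ((-13 - 18*√23) + 6) + 2084 = (-7 - 18*√23) + 2084 = 2077 - 18*√23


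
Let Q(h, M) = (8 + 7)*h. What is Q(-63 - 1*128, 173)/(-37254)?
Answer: 955/12418 ≈ 0.076905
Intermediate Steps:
Q(h, M) = 15*h
Q(-63 - 1*128, 173)/(-37254) = (15*(-63 - 1*128))/(-37254) = (15*(-63 - 128))*(-1/37254) = (15*(-191))*(-1/37254) = -2865*(-1/37254) = 955/12418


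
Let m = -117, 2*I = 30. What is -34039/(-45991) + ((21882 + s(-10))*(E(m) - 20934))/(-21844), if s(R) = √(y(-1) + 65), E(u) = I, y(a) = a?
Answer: 10530400077863/502313702 ≈ 20964.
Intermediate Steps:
I = 15 (I = (½)*30 = 15)
E(u) = 15
s(R) = 8 (s(R) = √(-1 + 65) = √64 = 8)
-34039/(-45991) + ((21882 + s(-10))*(E(m) - 20934))/(-21844) = -34039/(-45991) + ((21882 + 8)*(15 - 20934))/(-21844) = -34039*(-1/45991) + (21890*(-20919))*(-1/21844) = 34039/45991 - 457916910*(-1/21844) = 34039/45991 + 228958455/10922 = 10530400077863/502313702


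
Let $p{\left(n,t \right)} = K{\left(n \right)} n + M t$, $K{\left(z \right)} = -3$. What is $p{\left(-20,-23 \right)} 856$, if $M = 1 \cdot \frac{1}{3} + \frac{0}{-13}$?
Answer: $\frac{134392}{3} \approx 44797.0$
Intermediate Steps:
$M = \frac{1}{3}$ ($M = 1 \cdot \frac{1}{3} + 0 \left(- \frac{1}{13}\right) = \frac{1}{3} + 0 = \frac{1}{3} \approx 0.33333$)
$p{\left(n,t \right)} = - 3 n + \frac{t}{3}$
$p{\left(-20,-23 \right)} 856 = \left(\left(-3\right) \left(-20\right) + \frac{1}{3} \left(-23\right)\right) 856 = \left(60 - \frac{23}{3}\right) 856 = \frac{157}{3} \cdot 856 = \frac{134392}{3}$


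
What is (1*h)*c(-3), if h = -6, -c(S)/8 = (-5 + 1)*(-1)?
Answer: 192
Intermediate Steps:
c(S) = -32 (c(S) = -8*(-5 + 1)*(-1) = -(-32)*(-1) = -8*4 = -32)
(1*h)*c(-3) = (1*(-6))*(-32) = -6*(-32) = 192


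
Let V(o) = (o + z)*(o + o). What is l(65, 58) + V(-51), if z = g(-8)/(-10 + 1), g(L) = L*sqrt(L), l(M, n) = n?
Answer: 5260 - 544*I*sqrt(2)/3 ≈ 5260.0 - 256.44*I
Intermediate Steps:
g(L) = L**(3/2)
z = 16*I*sqrt(2)/9 (z = (-8)**(3/2)/(-10 + 1) = -16*I*sqrt(2)/(-9) = -16*I*sqrt(2)*(-1/9) = 16*I*sqrt(2)/9 ≈ 2.5142*I)
V(o) = 2*o*(o + 16*I*sqrt(2)/9) (V(o) = (o + 16*I*sqrt(2)/9)*(o + o) = (o + 16*I*sqrt(2)/9)*(2*o) = 2*o*(o + 16*I*sqrt(2)/9))
l(65, 58) + V(-51) = 58 + (2/9)*(-51)*(9*(-51) + 16*I*sqrt(2)) = 58 + (2/9)*(-51)*(-459 + 16*I*sqrt(2)) = 58 + (5202 - 544*I*sqrt(2)/3) = 5260 - 544*I*sqrt(2)/3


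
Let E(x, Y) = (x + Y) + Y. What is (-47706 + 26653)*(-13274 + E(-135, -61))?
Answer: 284868143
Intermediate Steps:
E(x, Y) = x + 2*Y (E(x, Y) = (Y + x) + Y = x + 2*Y)
(-47706 + 26653)*(-13274 + E(-135, -61)) = (-47706 + 26653)*(-13274 + (-135 + 2*(-61))) = -21053*(-13274 + (-135 - 122)) = -21053*(-13274 - 257) = -21053*(-13531) = 284868143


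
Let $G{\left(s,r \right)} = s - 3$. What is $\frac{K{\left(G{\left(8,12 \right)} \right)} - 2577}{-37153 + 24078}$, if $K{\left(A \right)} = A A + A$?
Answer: $\frac{2547}{13075} \approx 0.1948$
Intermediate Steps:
$G{\left(s,r \right)} = -3 + s$ ($G{\left(s,r \right)} = s - 3 = -3 + s$)
$K{\left(A \right)} = A + A^{2}$ ($K{\left(A \right)} = A^{2} + A = A + A^{2}$)
$\frac{K{\left(G{\left(8,12 \right)} \right)} - 2577}{-37153 + 24078} = \frac{\left(-3 + 8\right) \left(1 + \left(-3 + 8\right)\right) - 2577}{-37153 + 24078} = \frac{5 \left(1 + 5\right) - 2577}{-13075} = \left(5 \cdot 6 - 2577\right) \left(- \frac{1}{13075}\right) = \left(30 - 2577\right) \left(- \frac{1}{13075}\right) = \left(-2547\right) \left(- \frac{1}{13075}\right) = \frac{2547}{13075}$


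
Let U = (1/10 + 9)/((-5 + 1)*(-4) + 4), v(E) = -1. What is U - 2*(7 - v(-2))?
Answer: -3109/200 ≈ -15.545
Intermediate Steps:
U = 91/200 (U = (⅒ + 9)/(-4*(-4) + 4) = 91/(10*(16 + 4)) = (91/10)/20 = (91/10)*(1/20) = 91/200 ≈ 0.45500)
U - 2*(7 - v(-2)) = 91/200 - 2*(7 - 1*(-1)) = 91/200 - 2*(7 + 1) = 91/200 - 2*8 = 91/200 - 16 = -3109/200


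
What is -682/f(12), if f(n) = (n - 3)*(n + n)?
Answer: -341/108 ≈ -3.1574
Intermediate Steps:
f(n) = 2*n*(-3 + n) (f(n) = (-3 + n)*(2*n) = 2*n*(-3 + n))
-682/f(12) = -682*1/(24*(-3 + 12)) = -682/(2*12*9) = -682/216 = -682*1/216 = -341/108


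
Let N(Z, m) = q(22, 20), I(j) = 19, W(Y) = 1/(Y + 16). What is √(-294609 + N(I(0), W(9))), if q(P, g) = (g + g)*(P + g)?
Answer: I*√292929 ≈ 541.23*I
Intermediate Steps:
W(Y) = 1/(16 + Y)
q(P, g) = 2*g*(P + g) (q(P, g) = (2*g)*(P + g) = 2*g*(P + g))
N(Z, m) = 1680 (N(Z, m) = 2*20*(22 + 20) = 2*20*42 = 1680)
√(-294609 + N(I(0), W(9))) = √(-294609 + 1680) = √(-292929) = I*√292929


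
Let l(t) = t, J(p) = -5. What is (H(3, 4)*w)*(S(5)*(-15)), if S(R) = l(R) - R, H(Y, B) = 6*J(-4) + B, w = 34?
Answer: 0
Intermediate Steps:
H(Y, B) = -30 + B (H(Y, B) = 6*(-5) + B = -30 + B)
S(R) = 0 (S(R) = R - R = 0)
(H(3, 4)*w)*(S(5)*(-15)) = ((-30 + 4)*34)*(0*(-15)) = -26*34*0 = -884*0 = 0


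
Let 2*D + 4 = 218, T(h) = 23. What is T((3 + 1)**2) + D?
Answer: 130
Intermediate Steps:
D = 107 (D = -2 + (1/2)*218 = -2 + 109 = 107)
T((3 + 1)**2) + D = 23 + 107 = 130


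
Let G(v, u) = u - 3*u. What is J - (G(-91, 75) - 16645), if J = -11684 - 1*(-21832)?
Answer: 26943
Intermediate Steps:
G(v, u) = -2*u
J = 10148 (J = -11684 + 21832 = 10148)
J - (G(-91, 75) - 16645) = 10148 - (-2*75 - 16645) = 10148 - (-150 - 16645) = 10148 - 1*(-16795) = 10148 + 16795 = 26943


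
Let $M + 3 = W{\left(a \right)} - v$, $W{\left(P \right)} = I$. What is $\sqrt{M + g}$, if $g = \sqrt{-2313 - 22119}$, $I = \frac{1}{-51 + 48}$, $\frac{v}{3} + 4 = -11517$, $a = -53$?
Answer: $\frac{\sqrt{311037 + 36 i \sqrt{1527}}}{3} \approx 185.9 + 0.4204 i$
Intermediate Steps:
$v = -34563$ ($v = -12 + 3 \left(-11517\right) = -12 - 34551 = -34563$)
$I = - \frac{1}{3}$ ($I = \frac{1}{-3} = - \frac{1}{3} \approx -0.33333$)
$W{\left(P \right)} = - \frac{1}{3}$
$g = 4 i \sqrt{1527}$ ($g = \sqrt{-24432} = 4 i \sqrt{1527} \approx 156.31 i$)
$M = \frac{103679}{3}$ ($M = -3 - - \frac{103688}{3} = -3 + \left(- \frac{1}{3} + 34563\right) = -3 + \frac{103688}{3} = \frac{103679}{3} \approx 34560.0$)
$\sqrt{M + g} = \sqrt{\frac{103679}{3} + 4 i \sqrt{1527}}$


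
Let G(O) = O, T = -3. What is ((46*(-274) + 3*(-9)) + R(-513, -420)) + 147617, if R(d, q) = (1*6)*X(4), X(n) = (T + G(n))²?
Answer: 134992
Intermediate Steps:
X(n) = (-3 + n)²
R(d, q) = 6 (R(d, q) = (1*6)*(-3 + 4)² = 6*1² = 6*1 = 6)
((46*(-274) + 3*(-9)) + R(-513, -420)) + 147617 = ((46*(-274) + 3*(-9)) + 6) + 147617 = ((-12604 - 27) + 6) + 147617 = (-12631 + 6) + 147617 = -12625 + 147617 = 134992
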